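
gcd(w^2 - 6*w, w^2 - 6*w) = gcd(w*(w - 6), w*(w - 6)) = w^2 - 6*w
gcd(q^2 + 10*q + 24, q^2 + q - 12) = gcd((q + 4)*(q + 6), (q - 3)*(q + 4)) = q + 4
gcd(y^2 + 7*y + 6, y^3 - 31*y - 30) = y + 1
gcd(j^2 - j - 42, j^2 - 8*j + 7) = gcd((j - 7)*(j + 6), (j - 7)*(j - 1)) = j - 7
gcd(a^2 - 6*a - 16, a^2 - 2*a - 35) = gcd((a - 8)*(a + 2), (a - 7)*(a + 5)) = 1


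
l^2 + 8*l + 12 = (l + 2)*(l + 6)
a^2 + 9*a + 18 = (a + 3)*(a + 6)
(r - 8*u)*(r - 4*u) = r^2 - 12*r*u + 32*u^2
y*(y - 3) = y^2 - 3*y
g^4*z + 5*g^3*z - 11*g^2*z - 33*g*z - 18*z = (g - 3)*(g + 1)*(g + 6)*(g*z + z)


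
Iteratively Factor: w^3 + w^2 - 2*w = (w - 1)*(w^2 + 2*w) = (w - 1)*(w + 2)*(w)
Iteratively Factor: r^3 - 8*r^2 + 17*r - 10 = (r - 2)*(r^2 - 6*r + 5) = (r - 2)*(r - 1)*(r - 5)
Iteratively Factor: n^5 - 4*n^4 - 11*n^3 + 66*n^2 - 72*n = (n)*(n^4 - 4*n^3 - 11*n^2 + 66*n - 72) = n*(n - 3)*(n^3 - n^2 - 14*n + 24) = n*(n - 3)*(n + 4)*(n^2 - 5*n + 6) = n*(n - 3)^2*(n + 4)*(n - 2)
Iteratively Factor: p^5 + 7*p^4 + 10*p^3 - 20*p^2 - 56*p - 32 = (p + 2)*(p^4 + 5*p^3 - 20*p - 16) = (p + 2)^2*(p^3 + 3*p^2 - 6*p - 8) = (p + 2)^2*(p + 4)*(p^2 - p - 2) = (p - 2)*(p + 2)^2*(p + 4)*(p + 1)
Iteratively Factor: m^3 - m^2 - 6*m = (m)*(m^2 - m - 6) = m*(m + 2)*(m - 3)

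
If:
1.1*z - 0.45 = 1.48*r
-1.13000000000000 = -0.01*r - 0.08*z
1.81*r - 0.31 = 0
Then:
No Solution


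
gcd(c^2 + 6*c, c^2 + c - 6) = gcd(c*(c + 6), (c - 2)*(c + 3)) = 1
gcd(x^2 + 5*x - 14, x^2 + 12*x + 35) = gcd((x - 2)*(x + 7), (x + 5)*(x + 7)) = x + 7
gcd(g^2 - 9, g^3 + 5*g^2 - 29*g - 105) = g + 3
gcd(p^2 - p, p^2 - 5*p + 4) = p - 1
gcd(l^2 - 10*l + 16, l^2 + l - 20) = 1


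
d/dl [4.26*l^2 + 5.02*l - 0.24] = 8.52*l + 5.02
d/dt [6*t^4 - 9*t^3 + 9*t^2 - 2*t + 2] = 24*t^3 - 27*t^2 + 18*t - 2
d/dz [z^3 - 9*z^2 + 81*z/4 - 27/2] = 3*z^2 - 18*z + 81/4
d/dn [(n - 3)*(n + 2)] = 2*n - 1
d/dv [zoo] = 0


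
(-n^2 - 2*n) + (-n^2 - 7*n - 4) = -2*n^2 - 9*n - 4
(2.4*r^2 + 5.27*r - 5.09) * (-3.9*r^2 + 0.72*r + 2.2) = -9.36*r^4 - 18.825*r^3 + 28.9254*r^2 + 7.9292*r - 11.198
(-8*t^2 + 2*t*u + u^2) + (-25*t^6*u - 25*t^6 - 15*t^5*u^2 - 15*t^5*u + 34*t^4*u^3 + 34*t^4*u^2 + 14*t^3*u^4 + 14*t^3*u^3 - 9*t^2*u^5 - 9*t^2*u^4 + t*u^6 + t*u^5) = -25*t^6*u - 25*t^6 - 15*t^5*u^2 - 15*t^5*u + 34*t^4*u^3 + 34*t^4*u^2 + 14*t^3*u^4 + 14*t^3*u^3 - 9*t^2*u^5 - 9*t^2*u^4 - 8*t^2 + t*u^6 + t*u^5 + 2*t*u + u^2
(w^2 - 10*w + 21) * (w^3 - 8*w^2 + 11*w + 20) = w^5 - 18*w^4 + 112*w^3 - 258*w^2 + 31*w + 420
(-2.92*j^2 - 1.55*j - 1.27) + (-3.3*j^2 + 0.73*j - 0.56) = -6.22*j^2 - 0.82*j - 1.83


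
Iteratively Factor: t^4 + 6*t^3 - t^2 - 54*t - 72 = (t + 4)*(t^3 + 2*t^2 - 9*t - 18) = (t + 3)*(t + 4)*(t^2 - t - 6) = (t + 2)*(t + 3)*(t + 4)*(t - 3)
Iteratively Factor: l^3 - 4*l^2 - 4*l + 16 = (l - 4)*(l^2 - 4) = (l - 4)*(l - 2)*(l + 2)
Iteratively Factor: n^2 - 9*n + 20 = (n - 5)*(n - 4)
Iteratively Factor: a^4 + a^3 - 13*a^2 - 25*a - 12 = (a + 1)*(a^3 - 13*a - 12) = (a - 4)*(a + 1)*(a^2 + 4*a + 3) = (a - 4)*(a + 1)*(a + 3)*(a + 1)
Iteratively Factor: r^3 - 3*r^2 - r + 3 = (r - 1)*(r^2 - 2*r - 3) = (r - 3)*(r - 1)*(r + 1)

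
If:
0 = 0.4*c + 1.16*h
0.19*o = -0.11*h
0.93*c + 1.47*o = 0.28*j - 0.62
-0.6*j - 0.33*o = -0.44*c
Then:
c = -0.59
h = 0.20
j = -0.37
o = -0.12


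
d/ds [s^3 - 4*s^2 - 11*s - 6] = 3*s^2 - 8*s - 11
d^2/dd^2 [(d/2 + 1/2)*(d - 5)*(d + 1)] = 3*d - 3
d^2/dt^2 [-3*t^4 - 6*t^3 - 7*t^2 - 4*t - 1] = -36*t^2 - 36*t - 14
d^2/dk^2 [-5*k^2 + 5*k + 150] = -10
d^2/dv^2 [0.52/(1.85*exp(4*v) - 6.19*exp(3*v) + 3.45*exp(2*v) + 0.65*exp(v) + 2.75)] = ((-15.392*exp(3*v) + 28.9692*exp(2*v) - 7.176*exp(v) - 0.338)*(1.85*exp(4*v) - 6.19*exp(3*v) + 3.45*exp(2*v) + 0.65*exp(v) + 2.75) + 0.52*(7.4*exp(3*v) - 18.57*exp(2*v) + 6.9*exp(v) + 0.65)*(14.8*exp(3*v) - 37.14*exp(2*v) + 13.8*exp(v) + 1.3)*exp(v))*exp(v)/(1.85*exp(4*v) - 6.19*exp(3*v) + 3.45*exp(2*v) + 0.65*exp(v) + 2.75)^3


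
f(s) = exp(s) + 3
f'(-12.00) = 0.00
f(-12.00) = 3.00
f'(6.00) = 403.43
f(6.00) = 406.43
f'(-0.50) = 0.61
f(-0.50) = 3.61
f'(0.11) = 1.12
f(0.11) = 4.12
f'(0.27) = 1.31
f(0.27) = 4.31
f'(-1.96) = 0.14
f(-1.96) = 3.14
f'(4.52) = 91.84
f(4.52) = 94.84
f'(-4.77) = 0.01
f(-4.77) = 3.01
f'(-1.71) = 0.18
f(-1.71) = 3.18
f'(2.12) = 8.33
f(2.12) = 11.33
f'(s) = exp(s)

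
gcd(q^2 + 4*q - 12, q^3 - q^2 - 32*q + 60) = q^2 + 4*q - 12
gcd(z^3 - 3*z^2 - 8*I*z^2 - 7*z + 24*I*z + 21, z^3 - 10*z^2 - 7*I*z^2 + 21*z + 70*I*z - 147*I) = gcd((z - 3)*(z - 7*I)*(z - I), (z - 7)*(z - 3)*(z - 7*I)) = z^2 + z*(-3 - 7*I) + 21*I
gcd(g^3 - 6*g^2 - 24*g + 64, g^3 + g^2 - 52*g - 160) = g^2 - 4*g - 32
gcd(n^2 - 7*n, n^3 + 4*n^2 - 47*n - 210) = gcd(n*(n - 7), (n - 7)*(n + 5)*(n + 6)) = n - 7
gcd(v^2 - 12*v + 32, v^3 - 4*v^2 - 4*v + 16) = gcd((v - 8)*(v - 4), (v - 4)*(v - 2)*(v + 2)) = v - 4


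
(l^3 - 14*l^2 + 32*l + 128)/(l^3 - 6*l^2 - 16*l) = (l - 8)/l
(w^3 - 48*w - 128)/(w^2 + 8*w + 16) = w - 8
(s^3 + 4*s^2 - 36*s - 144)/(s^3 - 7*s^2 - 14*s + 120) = (s + 6)/(s - 5)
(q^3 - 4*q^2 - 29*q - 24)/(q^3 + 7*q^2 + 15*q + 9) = (q - 8)/(q + 3)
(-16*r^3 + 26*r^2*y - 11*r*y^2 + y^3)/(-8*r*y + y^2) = 2*r^2/y - 3*r + y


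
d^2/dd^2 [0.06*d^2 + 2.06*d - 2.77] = 0.120000000000000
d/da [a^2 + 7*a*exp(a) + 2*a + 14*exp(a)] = 7*a*exp(a) + 2*a + 21*exp(a) + 2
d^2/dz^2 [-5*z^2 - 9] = -10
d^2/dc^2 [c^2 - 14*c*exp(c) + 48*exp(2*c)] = -14*c*exp(c) + 192*exp(2*c) - 28*exp(c) + 2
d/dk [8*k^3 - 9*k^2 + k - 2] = 24*k^2 - 18*k + 1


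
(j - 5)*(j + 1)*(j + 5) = j^3 + j^2 - 25*j - 25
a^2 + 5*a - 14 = (a - 2)*(a + 7)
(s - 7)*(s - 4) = s^2 - 11*s + 28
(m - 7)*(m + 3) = m^2 - 4*m - 21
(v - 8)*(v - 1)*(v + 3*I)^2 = v^4 - 9*v^3 + 6*I*v^3 - v^2 - 54*I*v^2 + 81*v + 48*I*v - 72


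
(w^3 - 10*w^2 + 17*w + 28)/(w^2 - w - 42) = (w^2 - 3*w - 4)/(w + 6)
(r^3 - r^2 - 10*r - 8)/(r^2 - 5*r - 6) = (r^2 - 2*r - 8)/(r - 6)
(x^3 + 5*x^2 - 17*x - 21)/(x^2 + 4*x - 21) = x + 1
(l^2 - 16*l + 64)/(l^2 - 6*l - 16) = (l - 8)/(l + 2)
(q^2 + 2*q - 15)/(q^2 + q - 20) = (q - 3)/(q - 4)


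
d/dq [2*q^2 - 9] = 4*q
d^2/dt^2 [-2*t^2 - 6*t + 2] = -4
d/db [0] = 0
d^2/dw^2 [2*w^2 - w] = 4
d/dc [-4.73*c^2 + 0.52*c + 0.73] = 0.52 - 9.46*c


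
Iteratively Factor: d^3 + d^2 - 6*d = (d - 2)*(d^2 + 3*d) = (d - 2)*(d + 3)*(d)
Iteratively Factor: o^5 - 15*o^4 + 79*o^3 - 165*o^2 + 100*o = (o - 1)*(o^4 - 14*o^3 + 65*o^2 - 100*o) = (o - 4)*(o - 1)*(o^3 - 10*o^2 + 25*o) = (o - 5)*(o - 4)*(o - 1)*(o^2 - 5*o) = o*(o - 5)*(o - 4)*(o - 1)*(o - 5)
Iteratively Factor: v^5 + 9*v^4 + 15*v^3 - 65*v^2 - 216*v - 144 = (v - 3)*(v^4 + 12*v^3 + 51*v^2 + 88*v + 48) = (v - 3)*(v + 3)*(v^3 + 9*v^2 + 24*v + 16) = (v - 3)*(v + 3)*(v + 4)*(v^2 + 5*v + 4) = (v - 3)*(v + 1)*(v + 3)*(v + 4)*(v + 4)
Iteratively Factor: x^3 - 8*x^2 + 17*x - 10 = (x - 1)*(x^2 - 7*x + 10) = (x - 5)*(x - 1)*(x - 2)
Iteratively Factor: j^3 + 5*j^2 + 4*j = (j + 4)*(j^2 + j) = (j + 1)*(j + 4)*(j)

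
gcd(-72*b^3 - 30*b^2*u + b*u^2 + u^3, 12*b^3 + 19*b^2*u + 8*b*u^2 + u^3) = 12*b^2 + 7*b*u + u^2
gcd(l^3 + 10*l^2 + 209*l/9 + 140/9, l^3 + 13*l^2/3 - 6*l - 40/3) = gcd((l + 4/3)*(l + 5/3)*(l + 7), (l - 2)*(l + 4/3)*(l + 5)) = l + 4/3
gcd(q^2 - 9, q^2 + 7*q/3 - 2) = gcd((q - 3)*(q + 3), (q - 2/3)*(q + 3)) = q + 3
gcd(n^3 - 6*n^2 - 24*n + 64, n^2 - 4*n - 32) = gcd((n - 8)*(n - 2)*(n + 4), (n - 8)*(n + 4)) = n^2 - 4*n - 32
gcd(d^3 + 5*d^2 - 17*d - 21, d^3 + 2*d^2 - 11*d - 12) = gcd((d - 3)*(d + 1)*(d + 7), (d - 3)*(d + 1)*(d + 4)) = d^2 - 2*d - 3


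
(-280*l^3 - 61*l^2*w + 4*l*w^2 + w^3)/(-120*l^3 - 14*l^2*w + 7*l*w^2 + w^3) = (-56*l^2 - l*w + w^2)/(-24*l^2 + 2*l*w + w^2)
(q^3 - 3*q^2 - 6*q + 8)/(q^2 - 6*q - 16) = (q^2 - 5*q + 4)/(q - 8)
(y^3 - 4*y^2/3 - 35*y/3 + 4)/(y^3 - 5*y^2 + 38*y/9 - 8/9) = 3*(y + 3)/(3*y - 2)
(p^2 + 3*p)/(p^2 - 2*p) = (p + 3)/(p - 2)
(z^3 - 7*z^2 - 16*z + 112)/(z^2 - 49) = (z^2 - 16)/(z + 7)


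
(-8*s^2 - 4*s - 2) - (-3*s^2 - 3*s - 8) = -5*s^2 - s + 6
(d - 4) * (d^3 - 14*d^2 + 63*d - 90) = d^4 - 18*d^3 + 119*d^2 - 342*d + 360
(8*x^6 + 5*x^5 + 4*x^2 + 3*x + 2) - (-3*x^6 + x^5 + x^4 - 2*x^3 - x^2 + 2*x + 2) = 11*x^6 + 4*x^5 - x^4 + 2*x^3 + 5*x^2 + x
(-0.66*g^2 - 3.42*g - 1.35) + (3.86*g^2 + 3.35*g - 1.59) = 3.2*g^2 - 0.0699999999999998*g - 2.94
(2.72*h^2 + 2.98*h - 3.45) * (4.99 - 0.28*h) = -0.7616*h^3 + 12.7384*h^2 + 15.8362*h - 17.2155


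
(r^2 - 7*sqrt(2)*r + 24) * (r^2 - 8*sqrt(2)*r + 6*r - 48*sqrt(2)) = r^4 - 15*sqrt(2)*r^3 + 6*r^3 - 90*sqrt(2)*r^2 + 136*r^2 - 192*sqrt(2)*r + 816*r - 1152*sqrt(2)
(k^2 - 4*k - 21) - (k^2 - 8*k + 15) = 4*k - 36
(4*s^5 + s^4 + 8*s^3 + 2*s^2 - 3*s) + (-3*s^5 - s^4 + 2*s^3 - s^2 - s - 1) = s^5 + 10*s^3 + s^2 - 4*s - 1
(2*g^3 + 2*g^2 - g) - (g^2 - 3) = 2*g^3 + g^2 - g + 3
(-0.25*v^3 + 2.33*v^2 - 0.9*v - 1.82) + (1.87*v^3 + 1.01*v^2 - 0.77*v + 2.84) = 1.62*v^3 + 3.34*v^2 - 1.67*v + 1.02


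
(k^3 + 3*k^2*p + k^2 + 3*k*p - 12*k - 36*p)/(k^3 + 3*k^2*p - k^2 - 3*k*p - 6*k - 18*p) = (k + 4)/(k + 2)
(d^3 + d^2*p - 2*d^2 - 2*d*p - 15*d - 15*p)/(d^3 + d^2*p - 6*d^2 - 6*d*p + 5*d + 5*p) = (d + 3)/(d - 1)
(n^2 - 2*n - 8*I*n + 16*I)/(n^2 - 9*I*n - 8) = (n - 2)/(n - I)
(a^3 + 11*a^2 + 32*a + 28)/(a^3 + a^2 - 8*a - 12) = (a + 7)/(a - 3)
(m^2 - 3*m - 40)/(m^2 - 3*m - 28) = (-m^2 + 3*m + 40)/(-m^2 + 3*m + 28)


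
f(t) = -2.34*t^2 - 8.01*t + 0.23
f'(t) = -4.68*t - 8.01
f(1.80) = -21.77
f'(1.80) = -16.43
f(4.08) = -71.40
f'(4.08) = -27.10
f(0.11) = -0.68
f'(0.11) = -8.52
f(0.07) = -0.34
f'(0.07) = -8.34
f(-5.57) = -27.75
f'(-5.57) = 18.06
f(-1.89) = 7.01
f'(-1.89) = 0.84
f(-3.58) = -1.08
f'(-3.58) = 8.74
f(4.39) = -80.03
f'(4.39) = -28.56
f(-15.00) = -406.12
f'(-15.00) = 62.19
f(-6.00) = -35.95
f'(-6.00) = 20.07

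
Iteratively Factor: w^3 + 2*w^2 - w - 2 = (w + 2)*(w^2 - 1) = (w + 1)*(w + 2)*(w - 1)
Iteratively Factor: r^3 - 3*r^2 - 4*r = (r + 1)*(r^2 - 4*r) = r*(r + 1)*(r - 4)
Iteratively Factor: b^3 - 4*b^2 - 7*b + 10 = (b - 5)*(b^2 + b - 2) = (b - 5)*(b + 2)*(b - 1)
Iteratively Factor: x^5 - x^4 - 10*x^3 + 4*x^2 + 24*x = (x)*(x^4 - x^3 - 10*x^2 + 4*x + 24) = x*(x + 2)*(x^3 - 3*x^2 - 4*x + 12) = x*(x + 2)^2*(x^2 - 5*x + 6) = x*(x - 2)*(x + 2)^2*(x - 3)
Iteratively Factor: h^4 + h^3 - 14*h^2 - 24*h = (h)*(h^3 + h^2 - 14*h - 24) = h*(h + 2)*(h^2 - h - 12) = h*(h + 2)*(h + 3)*(h - 4)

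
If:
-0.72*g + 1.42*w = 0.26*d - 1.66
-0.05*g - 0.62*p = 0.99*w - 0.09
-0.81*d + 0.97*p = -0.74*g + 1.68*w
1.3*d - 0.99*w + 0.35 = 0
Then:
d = 0.28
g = 3.62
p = -1.29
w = 0.72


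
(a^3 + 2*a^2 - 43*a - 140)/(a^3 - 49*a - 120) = (a^2 - 3*a - 28)/(a^2 - 5*a - 24)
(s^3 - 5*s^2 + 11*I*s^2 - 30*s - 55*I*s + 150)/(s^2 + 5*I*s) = s - 5 + 6*I - 30*I/s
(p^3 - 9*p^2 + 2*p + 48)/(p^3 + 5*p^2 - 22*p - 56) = (p^2 - 11*p + 24)/(p^2 + 3*p - 28)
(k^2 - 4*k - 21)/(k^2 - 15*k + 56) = (k + 3)/(k - 8)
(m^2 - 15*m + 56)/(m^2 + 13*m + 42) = (m^2 - 15*m + 56)/(m^2 + 13*m + 42)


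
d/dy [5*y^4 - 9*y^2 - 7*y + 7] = 20*y^3 - 18*y - 7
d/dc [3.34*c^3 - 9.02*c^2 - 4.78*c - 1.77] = 10.02*c^2 - 18.04*c - 4.78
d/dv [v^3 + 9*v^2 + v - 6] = 3*v^2 + 18*v + 1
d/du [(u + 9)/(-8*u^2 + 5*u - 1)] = (-8*u^2 + 5*u + (u + 9)*(16*u - 5) - 1)/(8*u^2 - 5*u + 1)^2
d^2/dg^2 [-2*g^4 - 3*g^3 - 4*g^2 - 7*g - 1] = -24*g^2 - 18*g - 8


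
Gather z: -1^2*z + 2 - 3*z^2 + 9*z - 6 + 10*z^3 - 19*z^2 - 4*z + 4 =10*z^3 - 22*z^2 + 4*z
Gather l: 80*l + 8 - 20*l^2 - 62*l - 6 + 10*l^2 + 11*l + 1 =-10*l^2 + 29*l + 3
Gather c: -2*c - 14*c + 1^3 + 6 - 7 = -16*c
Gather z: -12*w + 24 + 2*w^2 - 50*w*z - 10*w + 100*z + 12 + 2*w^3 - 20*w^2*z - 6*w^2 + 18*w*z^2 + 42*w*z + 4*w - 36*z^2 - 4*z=2*w^3 - 4*w^2 - 18*w + z^2*(18*w - 36) + z*(-20*w^2 - 8*w + 96) + 36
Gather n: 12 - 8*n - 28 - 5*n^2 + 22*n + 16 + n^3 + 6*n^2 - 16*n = n^3 + n^2 - 2*n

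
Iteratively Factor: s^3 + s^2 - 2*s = (s - 1)*(s^2 + 2*s) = (s - 1)*(s + 2)*(s)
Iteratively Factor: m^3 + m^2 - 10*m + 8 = (m + 4)*(m^2 - 3*m + 2) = (m - 1)*(m + 4)*(m - 2)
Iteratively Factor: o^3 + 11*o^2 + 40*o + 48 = (o + 3)*(o^2 + 8*o + 16) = (o + 3)*(o + 4)*(o + 4)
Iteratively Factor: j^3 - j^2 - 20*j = (j)*(j^2 - j - 20) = j*(j + 4)*(j - 5)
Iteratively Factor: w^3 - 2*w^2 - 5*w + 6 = (w - 3)*(w^2 + w - 2) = (w - 3)*(w - 1)*(w + 2)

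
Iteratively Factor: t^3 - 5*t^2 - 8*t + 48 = (t + 3)*(t^2 - 8*t + 16) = (t - 4)*(t + 3)*(t - 4)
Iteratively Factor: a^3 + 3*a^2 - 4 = (a + 2)*(a^2 + a - 2) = (a + 2)^2*(a - 1)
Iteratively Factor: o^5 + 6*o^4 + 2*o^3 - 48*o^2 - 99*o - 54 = (o + 2)*(o^4 + 4*o^3 - 6*o^2 - 36*o - 27) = (o - 3)*(o + 2)*(o^3 + 7*o^2 + 15*o + 9) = (o - 3)*(o + 2)*(o + 3)*(o^2 + 4*o + 3) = (o - 3)*(o + 1)*(o + 2)*(o + 3)*(o + 3)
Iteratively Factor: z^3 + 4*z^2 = (z)*(z^2 + 4*z) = z*(z + 4)*(z)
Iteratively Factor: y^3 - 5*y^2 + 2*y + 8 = (y - 4)*(y^2 - y - 2) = (y - 4)*(y + 1)*(y - 2)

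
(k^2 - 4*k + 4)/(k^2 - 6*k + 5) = (k^2 - 4*k + 4)/(k^2 - 6*k + 5)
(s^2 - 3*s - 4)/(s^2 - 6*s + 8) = (s + 1)/(s - 2)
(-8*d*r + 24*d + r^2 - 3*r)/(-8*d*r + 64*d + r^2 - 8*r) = (r - 3)/(r - 8)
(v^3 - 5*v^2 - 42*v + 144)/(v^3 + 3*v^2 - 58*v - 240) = (v - 3)/(v + 5)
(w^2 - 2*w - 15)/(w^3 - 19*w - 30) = 1/(w + 2)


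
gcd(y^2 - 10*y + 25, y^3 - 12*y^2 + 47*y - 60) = y - 5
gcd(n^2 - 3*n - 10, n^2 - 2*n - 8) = n + 2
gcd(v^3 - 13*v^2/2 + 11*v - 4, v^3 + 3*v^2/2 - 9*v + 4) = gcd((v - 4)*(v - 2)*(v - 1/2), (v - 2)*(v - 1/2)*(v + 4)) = v^2 - 5*v/2 + 1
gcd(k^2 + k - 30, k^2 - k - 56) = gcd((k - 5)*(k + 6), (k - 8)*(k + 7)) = 1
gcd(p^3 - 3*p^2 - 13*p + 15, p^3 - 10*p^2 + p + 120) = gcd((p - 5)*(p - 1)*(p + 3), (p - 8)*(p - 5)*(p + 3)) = p^2 - 2*p - 15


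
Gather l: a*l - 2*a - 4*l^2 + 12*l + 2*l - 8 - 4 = -2*a - 4*l^2 + l*(a + 14) - 12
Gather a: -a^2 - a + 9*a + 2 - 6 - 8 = -a^2 + 8*a - 12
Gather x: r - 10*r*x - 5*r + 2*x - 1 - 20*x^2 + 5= -4*r - 20*x^2 + x*(2 - 10*r) + 4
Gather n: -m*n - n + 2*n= n*(1 - m)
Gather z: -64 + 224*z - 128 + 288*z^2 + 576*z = 288*z^2 + 800*z - 192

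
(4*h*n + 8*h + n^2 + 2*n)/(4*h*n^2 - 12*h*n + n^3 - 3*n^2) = (n + 2)/(n*(n - 3))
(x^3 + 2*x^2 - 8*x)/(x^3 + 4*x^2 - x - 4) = x*(x - 2)/(x^2 - 1)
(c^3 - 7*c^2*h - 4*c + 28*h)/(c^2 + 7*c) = (c^3 - 7*c^2*h - 4*c + 28*h)/(c*(c + 7))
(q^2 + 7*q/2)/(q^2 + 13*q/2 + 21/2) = q/(q + 3)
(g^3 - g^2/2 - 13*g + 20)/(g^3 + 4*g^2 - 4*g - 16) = (g - 5/2)/(g + 2)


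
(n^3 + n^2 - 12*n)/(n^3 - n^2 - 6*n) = (n + 4)/(n + 2)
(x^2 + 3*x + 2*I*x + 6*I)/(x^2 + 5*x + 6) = (x + 2*I)/(x + 2)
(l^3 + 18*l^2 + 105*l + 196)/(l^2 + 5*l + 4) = (l^2 + 14*l + 49)/(l + 1)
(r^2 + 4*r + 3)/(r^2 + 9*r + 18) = (r + 1)/(r + 6)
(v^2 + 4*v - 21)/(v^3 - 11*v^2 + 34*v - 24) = (v^2 + 4*v - 21)/(v^3 - 11*v^2 + 34*v - 24)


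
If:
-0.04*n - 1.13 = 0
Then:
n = -28.25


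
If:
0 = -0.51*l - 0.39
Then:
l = -0.76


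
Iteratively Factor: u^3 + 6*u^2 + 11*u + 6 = (u + 2)*(u^2 + 4*u + 3) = (u + 1)*(u + 2)*(u + 3)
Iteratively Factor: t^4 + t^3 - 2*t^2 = (t)*(t^3 + t^2 - 2*t) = t^2*(t^2 + t - 2) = t^2*(t + 2)*(t - 1)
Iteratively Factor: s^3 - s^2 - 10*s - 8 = (s - 4)*(s^2 + 3*s + 2) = (s - 4)*(s + 1)*(s + 2)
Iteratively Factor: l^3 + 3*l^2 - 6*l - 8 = (l - 2)*(l^2 + 5*l + 4) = (l - 2)*(l + 4)*(l + 1)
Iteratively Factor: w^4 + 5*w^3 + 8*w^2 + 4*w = (w + 1)*(w^3 + 4*w^2 + 4*w) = w*(w + 1)*(w^2 + 4*w + 4) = w*(w + 1)*(w + 2)*(w + 2)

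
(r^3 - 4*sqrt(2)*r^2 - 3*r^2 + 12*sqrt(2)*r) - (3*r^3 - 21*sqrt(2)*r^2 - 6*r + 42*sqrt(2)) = -2*r^3 - 3*r^2 + 17*sqrt(2)*r^2 + 6*r + 12*sqrt(2)*r - 42*sqrt(2)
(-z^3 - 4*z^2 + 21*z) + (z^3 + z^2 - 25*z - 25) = -3*z^2 - 4*z - 25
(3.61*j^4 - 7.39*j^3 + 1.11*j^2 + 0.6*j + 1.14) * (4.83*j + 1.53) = 17.4363*j^5 - 30.1704*j^4 - 5.9454*j^3 + 4.5963*j^2 + 6.4242*j + 1.7442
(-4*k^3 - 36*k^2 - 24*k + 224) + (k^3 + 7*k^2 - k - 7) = -3*k^3 - 29*k^2 - 25*k + 217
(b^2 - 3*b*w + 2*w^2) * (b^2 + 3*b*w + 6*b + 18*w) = b^4 + 6*b^3 - 7*b^2*w^2 + 6*b*w^3 - 42*b*w^2 + 36*w^3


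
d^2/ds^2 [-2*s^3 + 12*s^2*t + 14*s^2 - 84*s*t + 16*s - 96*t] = -12*s + 24*t + 28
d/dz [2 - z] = -1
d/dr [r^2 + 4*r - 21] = 2*r + 4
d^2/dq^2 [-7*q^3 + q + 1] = -42*q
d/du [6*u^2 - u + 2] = 12*u - 1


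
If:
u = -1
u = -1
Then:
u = -1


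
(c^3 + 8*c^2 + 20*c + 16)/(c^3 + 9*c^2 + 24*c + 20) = (c + 4)/(c + 5)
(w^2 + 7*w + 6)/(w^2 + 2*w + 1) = (w + 6)/(w + 1)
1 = 1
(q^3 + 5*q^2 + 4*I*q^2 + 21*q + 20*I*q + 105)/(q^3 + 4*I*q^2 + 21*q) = (q + 5)/q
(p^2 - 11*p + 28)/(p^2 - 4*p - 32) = (-p^2 + 11*p - 28)/(-p^2 + 4*p + 32)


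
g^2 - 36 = (g - 6)*(g + 6)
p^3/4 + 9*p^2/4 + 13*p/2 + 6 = (p/4 + 1)*(p + 2)*(p + 3)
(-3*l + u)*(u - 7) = -3*l*u + 21*l + u^2 - 7*u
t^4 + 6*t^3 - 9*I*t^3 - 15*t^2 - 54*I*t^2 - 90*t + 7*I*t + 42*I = (t + 6)*(t - 7*I)*(t - I)^2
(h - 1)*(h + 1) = h^2 - 1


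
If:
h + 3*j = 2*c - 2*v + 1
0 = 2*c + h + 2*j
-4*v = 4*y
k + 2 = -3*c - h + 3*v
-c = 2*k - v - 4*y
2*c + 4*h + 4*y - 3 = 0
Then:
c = -11/218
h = 167/109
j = -78/109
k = -121/109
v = 165/218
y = -165/218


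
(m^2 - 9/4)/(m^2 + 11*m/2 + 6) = (m - 3/2)/(m + 4)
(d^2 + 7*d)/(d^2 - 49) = d/(d - 7)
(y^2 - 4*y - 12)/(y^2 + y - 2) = (y - 6)/(y - 1)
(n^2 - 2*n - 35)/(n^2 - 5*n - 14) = (n + 5)/(n + 2)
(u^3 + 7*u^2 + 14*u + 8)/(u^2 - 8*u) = (u^3 + 7*u^2 + 14*u + 8)/(u*(u - 8))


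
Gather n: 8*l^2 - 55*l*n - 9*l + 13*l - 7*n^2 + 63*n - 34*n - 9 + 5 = 8*l^2 + 4*l - 7*n^2 + n*(29 - 55*l) - 4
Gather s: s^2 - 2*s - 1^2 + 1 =s^2 - 2*s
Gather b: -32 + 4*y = 4*y - 32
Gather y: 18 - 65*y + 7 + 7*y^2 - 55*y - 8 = 7*y^2 - 120*y + 17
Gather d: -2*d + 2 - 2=-2*d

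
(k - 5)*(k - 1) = k^2 - 6*k + 5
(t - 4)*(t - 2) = t^2 - 6*t + 8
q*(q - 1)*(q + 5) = q^3 + 4*q^2 - 5*q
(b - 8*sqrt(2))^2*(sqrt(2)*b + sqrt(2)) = sqrt(2)*b^3 - 32*b^2 + sqrt(2)*b^2 - 32*b + 128*sqrt(2)*b + 128*sqrt(2)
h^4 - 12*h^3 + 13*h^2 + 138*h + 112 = (h - 8)*(h - 7)*(h + 1)*(h + 2)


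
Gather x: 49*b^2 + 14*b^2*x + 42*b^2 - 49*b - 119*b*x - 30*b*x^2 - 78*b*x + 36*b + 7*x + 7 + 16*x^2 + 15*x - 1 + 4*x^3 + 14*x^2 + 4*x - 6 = 91*b^2 - 13*b + 4*x^3 + x^2*(30 - 30*b) + x*(14*b^2 - 197*b + 26)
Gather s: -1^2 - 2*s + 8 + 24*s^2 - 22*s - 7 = 24*s^2 - 24*s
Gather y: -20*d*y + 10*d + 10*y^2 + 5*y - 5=10*d + 10*y^2 + y*(5 - 20*d) - 5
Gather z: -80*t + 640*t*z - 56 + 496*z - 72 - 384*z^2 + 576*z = -80*t - 384*z^2 + z*(640*t + 1072) - 128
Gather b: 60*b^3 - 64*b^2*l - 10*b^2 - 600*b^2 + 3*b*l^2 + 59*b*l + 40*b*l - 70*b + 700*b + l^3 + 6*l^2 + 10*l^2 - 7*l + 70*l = 60*b^3 + b^2*(-64*l - 610) + b*(3*l^2 + 99*l + 630) + l^3 + 16*l^2 + 63*l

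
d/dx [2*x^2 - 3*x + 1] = 4*x - 3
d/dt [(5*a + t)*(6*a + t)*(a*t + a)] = a*(30*a^2 + 22*a*t + 11*a + 3*t^2 + 2*t)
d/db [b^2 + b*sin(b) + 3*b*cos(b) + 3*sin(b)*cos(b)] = -3*b*sin(b) + b*cos(b) + 2*b + sin(b) + 3*cos(b) + 3*cos(2*b)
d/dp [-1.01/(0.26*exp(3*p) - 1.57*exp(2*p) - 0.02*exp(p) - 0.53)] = (0.7878*exp(2*p) - 3.1714*exp(p) - 0.0202)*exp(p)/(-0.26*exp(3*p) + 1.57*exp(2*p) + 0.02*exp(p) + 0.53)^2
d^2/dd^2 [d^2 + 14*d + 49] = 2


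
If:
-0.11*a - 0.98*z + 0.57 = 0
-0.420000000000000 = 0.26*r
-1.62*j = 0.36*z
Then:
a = 5.18181818181818 - 8.90909090909091*z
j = -0.222222222222222*z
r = -1.62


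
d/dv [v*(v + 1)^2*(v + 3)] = 4*v^3 + 15*v^2 + 14*v + 3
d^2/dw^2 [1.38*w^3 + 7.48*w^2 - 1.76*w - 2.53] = 8.28*w + 14.96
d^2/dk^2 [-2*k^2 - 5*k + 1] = -4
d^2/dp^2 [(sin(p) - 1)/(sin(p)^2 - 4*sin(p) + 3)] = (-3*sin(p) + cos(p)^2 + 1)/(sin(p) - 3)^3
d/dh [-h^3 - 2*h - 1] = -3*h^2 - 2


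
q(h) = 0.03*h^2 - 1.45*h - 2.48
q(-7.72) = 10.50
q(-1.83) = 0.27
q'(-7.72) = -1.91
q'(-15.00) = -2.35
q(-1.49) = -0.25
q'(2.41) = -1.31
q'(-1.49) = -1.54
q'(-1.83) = -1.56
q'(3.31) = -1.25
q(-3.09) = 2.29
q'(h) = 0.06*h - 1.45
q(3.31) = -6.95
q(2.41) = -5.80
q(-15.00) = 26.02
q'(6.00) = -1.09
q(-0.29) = -2.06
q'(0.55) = -1.42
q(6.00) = -10.10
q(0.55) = -3.27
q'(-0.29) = -1.47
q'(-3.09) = -1.64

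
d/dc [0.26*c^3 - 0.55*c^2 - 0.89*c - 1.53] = 0.78*c^2 - 1.1*c - 0.89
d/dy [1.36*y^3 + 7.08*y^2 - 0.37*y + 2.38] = 4.08*y^2 + 14.16*y - 0.37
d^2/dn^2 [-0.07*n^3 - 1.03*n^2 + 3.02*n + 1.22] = -0.42*n - 2.06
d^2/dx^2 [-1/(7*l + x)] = -2/(7*l + x)^3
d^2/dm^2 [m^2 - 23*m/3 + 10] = 2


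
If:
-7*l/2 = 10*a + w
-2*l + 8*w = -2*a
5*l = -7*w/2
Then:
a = 0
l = 0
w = 0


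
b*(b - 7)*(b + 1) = b^3 - 6*b^2 - 7*b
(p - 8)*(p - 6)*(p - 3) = p^3 - 17*p^2 + 90*p - 144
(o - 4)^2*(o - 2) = o^3 - 10*o^2 + 32*o - 32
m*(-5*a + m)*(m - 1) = -5*a*m^2 + 5*a*m + m^3 - m^2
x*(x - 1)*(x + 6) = x^3 + 5*x^2 - 6*x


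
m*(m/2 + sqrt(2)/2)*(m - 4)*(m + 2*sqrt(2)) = m^4/2 - 2*m^3 + 3*sqrt(2)*m^3/2 - 6*sqrt(2)*m^2 + 2*m^2 - 8*m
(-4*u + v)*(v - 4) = -4*u*v + 16*u + v^2 - 4*v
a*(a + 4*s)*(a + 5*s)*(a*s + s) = a^4*s + 9*a^3*s^2 + a^3*s + 20*a^2*s^3 + 9*a^2*s^2 + 20*a*s^3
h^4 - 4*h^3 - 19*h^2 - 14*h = h*(h - 7)*(h + 1)*(h + 2)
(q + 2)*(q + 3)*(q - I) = q^3 + 5*q^2 - I*q^2 + 6*q - 5*I*q - 6*I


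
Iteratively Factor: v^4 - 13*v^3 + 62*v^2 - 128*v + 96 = (v - 4)*(v^3 - 9*v^2 + 26*v - 24) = (v - 4)*(v - 2)*(v^2 - 7*v + 12) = (v - 4)^2*(v - 2)*(v - 3)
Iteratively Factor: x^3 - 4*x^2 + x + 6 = (x - 3)*(x^2 - x - 2) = (x - 3)*(x + 1)*(x - 2)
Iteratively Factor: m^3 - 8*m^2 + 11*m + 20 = (m - 4)*(m^2 - 4*m - 5) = (m - 5)*(m - 4)*(m + 1)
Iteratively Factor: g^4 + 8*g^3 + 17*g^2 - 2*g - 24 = (g + 3)*(g^3 + 5*g^2 + 2*g - 8) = (g - 1)*(g + 3)*(g^2 + 6*g + 8) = (g - 1)*(g + 3)*(g + 4)*(g + 2)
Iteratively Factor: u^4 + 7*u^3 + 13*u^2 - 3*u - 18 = (u - 1)*(u^3 + 8*u^2 + 21*u + 18) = (u - 1)*(u + 3)*(u^2 + 5*u + 6) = (u - 1)*(u + 3)^2*(u + 2)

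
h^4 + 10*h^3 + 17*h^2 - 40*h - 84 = (h - 2)*(h + 2)*(h + 3)*(h + 7)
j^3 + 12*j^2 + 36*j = j*(j + 6)^2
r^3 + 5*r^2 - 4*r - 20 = (r - 2)*(r + 2)*(r + 5)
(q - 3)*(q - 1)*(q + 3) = q^3 - q^2 - 9*q + 9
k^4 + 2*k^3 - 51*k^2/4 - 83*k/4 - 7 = (k - 7/2)*(k + 1/2)*(k + 1)*(k + 4)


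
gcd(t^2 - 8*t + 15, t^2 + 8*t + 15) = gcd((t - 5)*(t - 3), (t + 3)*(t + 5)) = 1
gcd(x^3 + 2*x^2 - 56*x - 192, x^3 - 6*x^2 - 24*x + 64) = x^2 - 4*x - 32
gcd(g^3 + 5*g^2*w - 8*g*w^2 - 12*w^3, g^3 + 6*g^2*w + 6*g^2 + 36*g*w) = g + 6*w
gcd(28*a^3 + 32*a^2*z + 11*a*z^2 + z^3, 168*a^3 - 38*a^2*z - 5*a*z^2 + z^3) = 1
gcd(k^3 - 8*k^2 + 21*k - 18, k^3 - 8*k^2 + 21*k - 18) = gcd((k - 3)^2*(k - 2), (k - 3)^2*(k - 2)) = k^3 - 8*k^2 + 21*k - 18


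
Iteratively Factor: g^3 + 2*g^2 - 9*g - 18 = (g + 2)*(g^2 - 9) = (g - 3)*(g + 2)*(g + 3)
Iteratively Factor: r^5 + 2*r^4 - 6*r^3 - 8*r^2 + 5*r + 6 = (r - 2)*(r^4 + 4*r^3 + 2*r^2 - 4*r - 3) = (r - 2)*(r + 1)*(r^3 + 3*r^2 - r - 3) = (r - 2)*(r + 1)^2*(r^2 + 2*r - 3) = (r - 2)*(r - 1)*(r + 1)^2*(r + 3)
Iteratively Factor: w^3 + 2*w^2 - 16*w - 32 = (w + 2)*(w^2 - 16) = (w + 2)*(w + 4)*(w - 4)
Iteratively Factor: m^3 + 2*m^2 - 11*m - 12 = (m + 1)*(m^2 + m - 12) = (m - 3)*(m + 1)*(m + 4)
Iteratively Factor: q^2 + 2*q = (q)*(q + 2)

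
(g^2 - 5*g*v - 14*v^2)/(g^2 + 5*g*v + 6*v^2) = (g - 7*v)/(g + 3*v)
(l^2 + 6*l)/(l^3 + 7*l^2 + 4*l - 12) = l/(l^2 + l - 2)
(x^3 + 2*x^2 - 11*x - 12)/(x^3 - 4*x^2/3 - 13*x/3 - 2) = 3*(x + 4)/(3*x + 2)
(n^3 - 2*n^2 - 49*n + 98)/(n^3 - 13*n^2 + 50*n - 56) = (n + 7)/(n - 4)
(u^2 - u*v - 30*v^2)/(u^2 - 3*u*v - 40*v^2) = (u - 6*v)/(u - 8*v)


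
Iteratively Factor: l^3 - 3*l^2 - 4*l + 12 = (l - 3)*(l^2 - 4) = (l - 3)*(l - 2)*(l + 2)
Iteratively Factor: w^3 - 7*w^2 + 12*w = (w - 4)*(w^2 - 3*w) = w*(w - 4)*(w - 3)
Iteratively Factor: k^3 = (k)*(k^2) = k^2*(k)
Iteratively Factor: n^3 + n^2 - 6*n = (n + 3)*(n^2 - 2*n) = (n - 2)*(n + 3)*(n)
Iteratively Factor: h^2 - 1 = (h + 1)*(h - 1)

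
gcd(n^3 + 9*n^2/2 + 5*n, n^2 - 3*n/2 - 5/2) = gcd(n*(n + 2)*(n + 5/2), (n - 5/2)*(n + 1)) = 1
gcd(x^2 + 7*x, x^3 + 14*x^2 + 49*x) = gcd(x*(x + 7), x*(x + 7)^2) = x^2 + 7*x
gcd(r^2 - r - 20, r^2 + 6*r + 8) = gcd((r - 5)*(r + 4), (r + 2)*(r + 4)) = r + 4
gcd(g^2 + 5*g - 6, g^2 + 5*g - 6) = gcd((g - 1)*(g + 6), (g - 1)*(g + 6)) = g^2 + 5*g - 6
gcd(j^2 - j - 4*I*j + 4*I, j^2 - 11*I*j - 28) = j - 4*I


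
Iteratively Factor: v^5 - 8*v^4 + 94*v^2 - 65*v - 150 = (v + 1)*(v^4 - 9*v^3 + 9*v^2 + 85*v - 150) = (v - 2)*(v + 1)*(v^3 - 7*v^2 - 5*v + 75) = (v - 5)*(v - 2)*(v + 1)*(v^2 - 2*v - 15) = (v - 5)^2*(v - 2)*(v + 1)*(v + 3)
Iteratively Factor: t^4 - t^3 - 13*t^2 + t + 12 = (t - 1)*(t^3 - 13*t - 12) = (t - 1)*(t + 3)*(t^2 - 3*t - 4) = (t - 1)*(t + 1)*(t + 3)*(t - 4)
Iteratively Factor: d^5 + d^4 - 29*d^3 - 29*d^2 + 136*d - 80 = (d - 1)*(d^4 + 2*d^3 - 27*d^2 - 56*d + 80) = (d - 5)*(d - 1)*(d^3 + 7*d^2 + 8*d - 16) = (d - 5)*(d - 1)*(d + 4)*(d^2 + 3*d - 4) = (d - 5)*(d - 1)^2*(d + 4)*(d + 4)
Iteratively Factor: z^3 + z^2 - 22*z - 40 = (z - 5)*(z^2 + 6*z + 8) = (z - 5)*(z + 2)*(z + 4)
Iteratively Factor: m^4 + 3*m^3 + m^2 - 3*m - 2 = (m + 1)*(m^3 + 2*m^2 - m - 2) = (m - 1)*(m + 1)*(m^2 + 3*m + 2) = (m - 1)*(m + 1)^2*(m + 2)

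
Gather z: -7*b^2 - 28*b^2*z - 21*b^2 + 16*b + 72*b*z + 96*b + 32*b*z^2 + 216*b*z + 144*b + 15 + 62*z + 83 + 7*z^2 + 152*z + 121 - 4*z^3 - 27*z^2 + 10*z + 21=-28*b^2 + 256*b - 4*z^3 + z^2*(32*b - 20) + z*(-28*b^2 + 288*b + 224) + 240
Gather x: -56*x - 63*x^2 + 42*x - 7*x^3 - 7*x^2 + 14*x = -7*x^3 - 70*x^2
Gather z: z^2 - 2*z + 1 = z^2 - 2*z + 1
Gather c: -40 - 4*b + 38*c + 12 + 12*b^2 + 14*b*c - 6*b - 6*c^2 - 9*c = 12*b^2 - 10*b - 6*c^2 + c*(14*b + 29) - 28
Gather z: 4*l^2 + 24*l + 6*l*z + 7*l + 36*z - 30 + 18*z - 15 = 4*l^2 + 31*l + z*(6*l + 54) - 45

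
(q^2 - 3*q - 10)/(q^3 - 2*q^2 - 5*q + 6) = (q - 5)/(q^2 - 4*q + 3)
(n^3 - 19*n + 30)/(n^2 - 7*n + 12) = (n^2 + 3*n - 10)/(n - 4)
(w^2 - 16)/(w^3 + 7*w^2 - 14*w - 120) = (w + 4)/(w^2 + 11*w + 30)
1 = 1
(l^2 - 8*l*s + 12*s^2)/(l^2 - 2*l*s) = (l - 6*s)/l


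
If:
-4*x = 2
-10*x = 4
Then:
No Solution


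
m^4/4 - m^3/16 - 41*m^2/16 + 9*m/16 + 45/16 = (m/4 + 1/4)*(m - 3)*(m - 5/4)*(m + 3)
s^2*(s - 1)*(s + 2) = s^4 + s^3 - 2*s^2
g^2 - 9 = (g - 3)*(g + 3)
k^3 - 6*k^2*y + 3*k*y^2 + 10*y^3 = (k - 5*y)*(k - 2*y)*(k + y)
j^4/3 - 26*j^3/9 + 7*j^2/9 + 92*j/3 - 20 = (j/3 + 1)*(j - 6)*(j - 5)*(j - 2/3)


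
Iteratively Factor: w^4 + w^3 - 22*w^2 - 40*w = (w + 2)*(w^3 - w^2 - 20*w) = (w + 2)*(w + 4)*(w^2 - 5*w) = w*(w + 2)*(w + 4)*(w - 5)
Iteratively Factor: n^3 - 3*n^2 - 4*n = (n)*(n^2 - 3*n - 4) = n*(n + 1)*(n - 4)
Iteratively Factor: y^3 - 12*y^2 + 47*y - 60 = (y - 5)*(y^2 - 7*y + 12) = (y - 5)*(y - 3)*(y - 4)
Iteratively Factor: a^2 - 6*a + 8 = (a - 2)*(a - 4)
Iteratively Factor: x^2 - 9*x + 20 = (x - 4)*(x - 5)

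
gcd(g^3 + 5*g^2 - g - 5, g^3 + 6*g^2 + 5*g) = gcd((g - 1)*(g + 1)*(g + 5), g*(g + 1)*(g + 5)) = g^2 + 6*g + 5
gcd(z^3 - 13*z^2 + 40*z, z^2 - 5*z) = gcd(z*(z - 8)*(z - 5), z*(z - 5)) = z^2 - 5*z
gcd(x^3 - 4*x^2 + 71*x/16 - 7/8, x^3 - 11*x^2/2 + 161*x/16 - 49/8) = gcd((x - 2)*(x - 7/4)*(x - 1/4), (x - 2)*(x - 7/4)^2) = x^2 - 15*x/4 + 7/2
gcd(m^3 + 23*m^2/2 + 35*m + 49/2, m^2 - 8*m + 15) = 1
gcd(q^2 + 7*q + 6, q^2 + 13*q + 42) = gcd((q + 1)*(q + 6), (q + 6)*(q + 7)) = q + 6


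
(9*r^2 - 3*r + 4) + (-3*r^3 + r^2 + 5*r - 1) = -3*r^3 + 10*r^2 + 2*r + 3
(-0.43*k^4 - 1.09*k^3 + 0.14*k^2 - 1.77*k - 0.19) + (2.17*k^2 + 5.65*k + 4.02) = -0.43*k^4 - 1.09*k^3 + 2.31*k^2 + 3.88*k + 3.83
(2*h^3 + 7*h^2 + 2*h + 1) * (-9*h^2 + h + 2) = -18*h^5 - 61*h^4 - 7*h^3 + 7*h^2 + 5*h + 2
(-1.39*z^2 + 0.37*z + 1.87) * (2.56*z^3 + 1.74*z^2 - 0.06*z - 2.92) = -3.5584*z^5 - 1.4714*z^4 + 5.5144*z^3 + 7.2904*z^2 - 1.1926*z - 5.4604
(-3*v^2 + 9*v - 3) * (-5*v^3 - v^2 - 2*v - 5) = 15*v^5 - 42*v^4 + 12*v^3 - 39*v + 15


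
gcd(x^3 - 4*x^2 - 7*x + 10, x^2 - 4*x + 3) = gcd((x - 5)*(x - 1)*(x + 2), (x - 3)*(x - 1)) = x - 1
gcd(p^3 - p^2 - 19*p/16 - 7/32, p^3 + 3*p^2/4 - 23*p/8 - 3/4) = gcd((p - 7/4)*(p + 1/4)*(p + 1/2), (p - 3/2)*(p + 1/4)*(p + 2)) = p + 1/4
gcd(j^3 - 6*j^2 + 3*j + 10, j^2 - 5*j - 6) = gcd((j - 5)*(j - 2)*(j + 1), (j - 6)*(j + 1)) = j + 1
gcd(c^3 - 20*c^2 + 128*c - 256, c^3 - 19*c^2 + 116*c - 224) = c^2 - 12*c + 32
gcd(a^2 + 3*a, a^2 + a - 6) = a + 3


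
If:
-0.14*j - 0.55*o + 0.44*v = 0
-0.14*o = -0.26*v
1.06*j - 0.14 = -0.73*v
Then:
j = 0.16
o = -0.07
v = -0.04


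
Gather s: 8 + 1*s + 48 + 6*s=7*s + 56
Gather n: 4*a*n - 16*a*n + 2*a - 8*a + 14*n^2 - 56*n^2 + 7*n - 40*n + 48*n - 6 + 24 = -6*a - 42*n^2 + n*(15 - 12*a) + 18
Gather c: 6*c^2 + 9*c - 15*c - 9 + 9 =6*c^2 - 6*c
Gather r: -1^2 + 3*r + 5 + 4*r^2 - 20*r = 4*r^2 - 17*r + 4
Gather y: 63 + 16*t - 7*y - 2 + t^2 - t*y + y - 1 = t^2 + 16*t + y*(-t - 6) + 60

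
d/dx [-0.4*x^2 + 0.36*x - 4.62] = 0.36 - 0.8*x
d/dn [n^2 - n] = 2*n - 1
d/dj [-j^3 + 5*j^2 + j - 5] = -3*j^2 + 10*j + 1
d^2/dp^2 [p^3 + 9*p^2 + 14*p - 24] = 6*p + 18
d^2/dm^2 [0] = 0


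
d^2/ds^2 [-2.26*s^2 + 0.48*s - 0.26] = -4.52000000000000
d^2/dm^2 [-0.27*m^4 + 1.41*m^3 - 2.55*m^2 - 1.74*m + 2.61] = -3.24*m^2 + 8.46*m - 5.1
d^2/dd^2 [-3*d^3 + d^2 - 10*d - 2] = 2 - 18*d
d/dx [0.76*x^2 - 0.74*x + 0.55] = 1.52*x - 0.74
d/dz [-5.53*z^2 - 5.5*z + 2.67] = -11.06*z - 5.5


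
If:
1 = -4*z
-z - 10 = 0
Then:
No Solution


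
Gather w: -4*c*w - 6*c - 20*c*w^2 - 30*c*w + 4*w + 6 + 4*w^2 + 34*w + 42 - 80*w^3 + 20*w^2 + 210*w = -6*c - 80*w^3 + w^2*(24 - 20*c) + w*(248 - 34*c) + 48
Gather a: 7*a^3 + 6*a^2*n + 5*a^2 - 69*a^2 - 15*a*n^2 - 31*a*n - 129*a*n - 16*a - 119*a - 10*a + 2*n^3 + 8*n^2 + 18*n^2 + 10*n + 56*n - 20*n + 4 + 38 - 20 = 7*a^3 + a^2*(6*n - 64) + a*(-15*n^2 - 160*n - 145) + 2*n^3 + 26*n^2 + 46*n + 22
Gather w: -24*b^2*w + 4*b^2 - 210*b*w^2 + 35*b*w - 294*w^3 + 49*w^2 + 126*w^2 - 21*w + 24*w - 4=4*b^2 - 294*w^3 + w^2*(175 - 210*b) + w*(-24*b^2 + 35*b + 3) - 4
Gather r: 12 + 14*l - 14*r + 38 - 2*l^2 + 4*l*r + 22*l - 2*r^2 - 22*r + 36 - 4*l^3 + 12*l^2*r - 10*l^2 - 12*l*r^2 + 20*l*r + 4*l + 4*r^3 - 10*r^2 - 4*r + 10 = -4*l^3 - 12*l^2 + 40*l + 4*r^3 + r^2*(-12*l - 12) + r*(12*l^2 + 24*l - 40) + 96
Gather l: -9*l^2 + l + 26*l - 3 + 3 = -9*l^2 + 27*l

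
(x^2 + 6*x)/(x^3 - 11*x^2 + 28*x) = (x + 6)/(x^2 - 11*x + 28)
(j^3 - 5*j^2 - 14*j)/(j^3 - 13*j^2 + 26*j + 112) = j/(j - 8)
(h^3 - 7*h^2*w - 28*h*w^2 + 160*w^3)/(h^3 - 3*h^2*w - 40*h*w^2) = (h - 4*w)/h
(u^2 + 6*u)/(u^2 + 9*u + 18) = u/(u + 3)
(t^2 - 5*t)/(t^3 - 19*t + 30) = t*(t - 5)/(t^3 - 19*t + 30)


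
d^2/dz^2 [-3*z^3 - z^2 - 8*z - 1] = -18*z - 2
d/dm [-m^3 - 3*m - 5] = -3*m^2 - 3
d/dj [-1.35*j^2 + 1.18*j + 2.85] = 1.18 - 2.7*j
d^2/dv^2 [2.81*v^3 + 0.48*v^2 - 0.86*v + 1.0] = 16.86*v + 0.96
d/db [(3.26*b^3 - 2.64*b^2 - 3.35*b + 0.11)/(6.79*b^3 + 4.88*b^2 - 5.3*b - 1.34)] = (33.8344*b^4 + 10.937*b^3 + 14.9941*b^2 + 6.0016*b + 5.072)/(46.1041*b^6 + 66.2704*b^5 - 48.1596*b^4 - 69.9252*b^3 + 15.0116*b^2 + 14.204*b + 1.7956)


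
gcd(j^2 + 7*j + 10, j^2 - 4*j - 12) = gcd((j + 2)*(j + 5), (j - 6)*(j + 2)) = j + 2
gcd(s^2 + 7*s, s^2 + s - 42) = s + 7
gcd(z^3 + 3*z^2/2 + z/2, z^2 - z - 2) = z + 1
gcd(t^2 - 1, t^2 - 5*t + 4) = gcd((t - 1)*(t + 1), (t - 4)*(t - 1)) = t - 1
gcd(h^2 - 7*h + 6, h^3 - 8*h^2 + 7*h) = h - 1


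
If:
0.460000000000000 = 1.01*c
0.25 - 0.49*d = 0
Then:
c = 0.46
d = 0.51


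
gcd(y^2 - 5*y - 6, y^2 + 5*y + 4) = y + 1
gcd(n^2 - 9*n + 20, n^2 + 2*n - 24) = n - 4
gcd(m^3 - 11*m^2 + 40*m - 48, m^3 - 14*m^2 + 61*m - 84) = m^2 - 7*m + 12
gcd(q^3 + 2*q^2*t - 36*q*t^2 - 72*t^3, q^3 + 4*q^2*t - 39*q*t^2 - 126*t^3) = q - 6*t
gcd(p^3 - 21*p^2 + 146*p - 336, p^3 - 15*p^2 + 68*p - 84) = p^2 - 13*p + 42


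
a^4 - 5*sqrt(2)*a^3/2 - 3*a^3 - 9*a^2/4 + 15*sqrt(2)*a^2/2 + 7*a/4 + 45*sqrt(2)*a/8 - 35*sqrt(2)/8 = (a - 7/2)*(a - 1/2)*(a + 1)*(a - 5*sqrt(2)/2)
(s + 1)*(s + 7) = s^2 + 8*s + 7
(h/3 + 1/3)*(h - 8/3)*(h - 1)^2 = h^4/3 - 11*h^3/9 + 5*h^2/9 + 11*h/9 - 8/9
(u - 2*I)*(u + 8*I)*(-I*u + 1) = -I*u^3 + 7*u^2 - 10*I*u + 16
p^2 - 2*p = p*(p - 2)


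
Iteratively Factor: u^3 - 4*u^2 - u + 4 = (u + 1)*(u^2 - 5*u + 4) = (u - 4)*(u + 1)*(u - 1)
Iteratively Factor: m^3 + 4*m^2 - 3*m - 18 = (m - 2)*(m^2 + 6*m + 9) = (m - 2)*(m + 3)*(m + 3)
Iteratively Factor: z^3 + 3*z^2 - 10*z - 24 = (z + 4)*(z^2 - z - 6) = (z - 3)*(z + 4)*(z + 2)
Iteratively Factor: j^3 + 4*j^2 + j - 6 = (j - 1)*(j^2 + 5*j + 6) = (j - 1)*(j + 3)*(j + 2)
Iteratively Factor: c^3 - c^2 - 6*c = (c + 2)*(c^2 - 3*c) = (c - 3)*(c + 2)*(c)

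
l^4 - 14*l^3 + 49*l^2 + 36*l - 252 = (l - 7)*(l - 6)*(l - 3)*(l + 2)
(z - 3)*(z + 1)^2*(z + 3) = z^4 + 2*z^3 - 8*z^2 - 18*z - 9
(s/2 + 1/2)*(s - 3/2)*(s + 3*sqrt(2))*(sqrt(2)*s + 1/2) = sqrt(2)*s^4/2 - sqrt(2)*s^3/4 + 13*s^3/4 - 13*s^2/8 - 39*s/8 - 3*sqrt(2)*s/8 - 9*sqrt(2)/8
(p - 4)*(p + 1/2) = p^2 - 7*p/2 - 2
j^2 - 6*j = j*(j - 6)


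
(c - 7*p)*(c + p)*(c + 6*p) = c^3 - 43*c*p^2 - 42*p^3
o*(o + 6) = o^2 + 6*o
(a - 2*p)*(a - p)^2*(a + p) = a^4 - 3*a^3*p + a^2*p^2 + 3*a*p^3 - 2*p^4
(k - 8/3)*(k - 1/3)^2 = k^3 - 10*k^2/3 + 17*k/9 - 8/27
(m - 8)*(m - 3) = m^2 - 11*m + 24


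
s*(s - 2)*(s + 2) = s^3 - 4*s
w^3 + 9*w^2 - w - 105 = (w - 3)*(w + 5)*(w + 7)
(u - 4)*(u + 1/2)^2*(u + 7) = u^4 + 4*u^3 - 99*u^2/4 - 109*u/4 - 7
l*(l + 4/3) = l^2 + 4*l/3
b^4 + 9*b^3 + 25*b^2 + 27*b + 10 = (b + 1)^2*(b + 2)*(b + 5)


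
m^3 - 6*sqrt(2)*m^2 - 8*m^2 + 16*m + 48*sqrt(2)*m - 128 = (m - 8)*(m - 4*sqrt(2))*(m - 2*sqrt(2))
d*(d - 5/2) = d^2 - 5*d/2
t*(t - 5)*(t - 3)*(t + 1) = t^4 - 7*t^3 + 7*t^2 + 15*t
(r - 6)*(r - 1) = r^2 - 7*r + 6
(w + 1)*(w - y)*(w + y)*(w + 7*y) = w^4 + 7*w^3*y + w^3 - w^2*y^2 + 7*w^2*y - 7*w*y^3 - w*y^2 - 7*y^3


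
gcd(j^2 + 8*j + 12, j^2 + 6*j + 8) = j + 2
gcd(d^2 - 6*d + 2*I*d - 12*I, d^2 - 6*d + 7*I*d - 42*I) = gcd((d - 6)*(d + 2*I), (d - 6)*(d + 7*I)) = d - 6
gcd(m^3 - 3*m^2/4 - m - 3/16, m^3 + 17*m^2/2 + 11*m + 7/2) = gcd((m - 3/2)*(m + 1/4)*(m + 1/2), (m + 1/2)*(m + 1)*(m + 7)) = m + 1/2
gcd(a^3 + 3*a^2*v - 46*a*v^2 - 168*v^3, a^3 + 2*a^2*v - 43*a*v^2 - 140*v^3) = -a^2 + 3*a*v + 28*v^2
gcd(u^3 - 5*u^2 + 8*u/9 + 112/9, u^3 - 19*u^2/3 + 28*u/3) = u^2 - 19*u/3 + 28/3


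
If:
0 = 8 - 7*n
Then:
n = 8/7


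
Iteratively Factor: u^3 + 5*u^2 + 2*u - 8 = (u - 1)*(u^2 + 6*u + 8) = (u - 1)*(u + 2)*(u + 4)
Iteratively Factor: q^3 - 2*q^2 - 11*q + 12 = (q - 4)*(q^2 + 2*q - 3) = (q - 4)*(q - 1)*(q + 3)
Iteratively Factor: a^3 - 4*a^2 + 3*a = (a - 1)*(a^2 - 3*a) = a*(a - 1)*(a - 3)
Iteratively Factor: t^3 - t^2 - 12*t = (t + 3)*(t^2 - 4*t) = (t - 4)*(t + 3)*(t)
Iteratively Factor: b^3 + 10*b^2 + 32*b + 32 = (b + 2)*(b^2 + 8*b + 16) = (b + 2)*(b + 4)*(b + 4)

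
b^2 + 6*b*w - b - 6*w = (b - 1)*(b + 6*w)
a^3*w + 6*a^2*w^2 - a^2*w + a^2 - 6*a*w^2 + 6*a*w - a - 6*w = (a - 1)*(a + 6*w)*(a*w + 1)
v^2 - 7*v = v*(v - 7)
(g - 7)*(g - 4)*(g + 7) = g^3 - 4*g^2 - 49*g + 196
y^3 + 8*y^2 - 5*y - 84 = (y - 3)*(y + 4)*(y + 7)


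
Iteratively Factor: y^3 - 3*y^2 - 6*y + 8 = (y - 1)*(y^2 - 2*y - 8) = (y - 1)*(y + 2)*(y - 4)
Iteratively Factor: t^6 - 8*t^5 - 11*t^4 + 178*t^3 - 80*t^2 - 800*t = (t - 5)*(t^5 - 3*t^4 - 26*t^3 + 48*t^2 + 160*t) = t*(t - 5)*(t^4 - 3*t^3 - 26*t^2 + 48*t + 160) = t*(t - 5)*(t + 2)*(t^3 - 5*t^2 - 16*t + 80) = t*(t - 5)^2*(t + 2)*(t^2 - 16) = t*(t - 5)^2*(t - 4)*(t + 2)*(t + 4)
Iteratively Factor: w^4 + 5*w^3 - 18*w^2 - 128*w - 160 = (w - 5)*(w^3 + 10*w^2 + 32*w + 32) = (w - 5)*(w + 4)*(w^2 + 6*w + 8) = (w - 5)*(w + 2)*(w + 4)*(w + 4)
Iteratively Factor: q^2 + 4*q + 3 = (q + 3)*(q + 1)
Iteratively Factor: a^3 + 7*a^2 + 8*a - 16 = (a + 4)*(a^2 + 3*a - 4) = (a + 4)^2*(a - 1)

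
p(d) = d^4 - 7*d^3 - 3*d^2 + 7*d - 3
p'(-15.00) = -18128.00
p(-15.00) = 73467.00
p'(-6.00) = -1577.00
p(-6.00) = 2655.00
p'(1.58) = -39.13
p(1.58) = -20.81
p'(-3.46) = -389.33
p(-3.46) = 370.14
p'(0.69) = -5.82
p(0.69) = -1.67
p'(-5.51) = -1266.64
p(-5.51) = 1960.07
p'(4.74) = -67.27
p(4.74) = -277.90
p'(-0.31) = 6.72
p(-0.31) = -5.24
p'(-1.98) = -94.50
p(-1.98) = 41.09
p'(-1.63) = -56.34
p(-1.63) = 14.99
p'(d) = 4*d^3 - 21*d^2 - 6*d + 7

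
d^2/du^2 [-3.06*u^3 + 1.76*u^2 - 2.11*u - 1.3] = 3.52 - 18.36*u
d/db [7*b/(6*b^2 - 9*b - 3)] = 7*(-2*b^2 - 1)/(3*(4*b^4 - 12*b^3 + 5*b^2 + 6*b + 1))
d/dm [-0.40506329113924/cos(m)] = -0.40506329113924*sin(m)/cos(m)^2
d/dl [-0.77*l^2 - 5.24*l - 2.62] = -1.54*l - 5.24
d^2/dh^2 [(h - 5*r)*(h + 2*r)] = 2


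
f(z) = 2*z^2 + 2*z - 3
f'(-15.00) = -58.00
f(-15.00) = 417.00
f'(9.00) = 38.00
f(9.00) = 177.00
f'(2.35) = 11.40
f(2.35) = 12.74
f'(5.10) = 22.40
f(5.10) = 59.22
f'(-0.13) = 1.48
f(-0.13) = -3.23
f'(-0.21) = 1.16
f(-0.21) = -3.33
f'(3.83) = 17.32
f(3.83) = 34.00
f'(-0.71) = -0.84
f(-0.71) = -3.41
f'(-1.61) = -4.44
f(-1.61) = -1.04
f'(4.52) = 20.08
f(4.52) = 46.90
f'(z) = 4*z + 2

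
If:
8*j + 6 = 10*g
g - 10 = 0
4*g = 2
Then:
No Solution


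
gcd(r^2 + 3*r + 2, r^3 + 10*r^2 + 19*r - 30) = 1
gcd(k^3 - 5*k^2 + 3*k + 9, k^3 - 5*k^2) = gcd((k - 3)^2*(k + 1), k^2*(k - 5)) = 1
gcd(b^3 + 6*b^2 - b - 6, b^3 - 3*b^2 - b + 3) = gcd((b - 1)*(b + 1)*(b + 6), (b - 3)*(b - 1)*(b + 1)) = b^2 - 1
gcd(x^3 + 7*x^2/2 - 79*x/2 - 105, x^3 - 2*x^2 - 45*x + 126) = x^2 + x - 42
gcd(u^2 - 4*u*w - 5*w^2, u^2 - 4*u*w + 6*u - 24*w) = 1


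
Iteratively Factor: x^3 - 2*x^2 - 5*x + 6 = (x + 2)*(x^2 - 4*x + 3) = (x - 3)*(x + 2)*(x - 1)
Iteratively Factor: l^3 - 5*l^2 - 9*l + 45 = (l - 5)*(l^2 - 9) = (l - 5)*(l - 3)*(l + 3)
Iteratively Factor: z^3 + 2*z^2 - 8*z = (z + 4)*(z^2 - 2*z) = (z - 2)*(z + 4)*(z)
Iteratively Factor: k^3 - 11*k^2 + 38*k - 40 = (k - 2)*(k^2 - 9*k + 20) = (k - 4)*(k - 2)*(k - 5)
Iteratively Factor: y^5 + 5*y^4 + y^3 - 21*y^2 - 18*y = (y + 3)*(y^4 + 2*y^3 - 5*y^2 - 6*y) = (y + 3)^2*(y^3 - y^2 - 2*y) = (y + 1)*(y + 3)^2*(y^2 - 2*y) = (y - 2)*(y + 1)*(y + 3)^2*(y)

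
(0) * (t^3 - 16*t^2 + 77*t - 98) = 0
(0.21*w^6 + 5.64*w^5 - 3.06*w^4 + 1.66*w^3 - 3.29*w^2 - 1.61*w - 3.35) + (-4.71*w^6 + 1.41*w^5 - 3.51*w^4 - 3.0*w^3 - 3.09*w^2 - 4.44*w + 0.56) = -4.5*w^6 + 7.05*w^5 - 6.57*w^4 - 1.34*w^3 - 6.38*w^2 - 6.05*w - 2.79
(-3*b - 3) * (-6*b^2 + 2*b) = 18*b^3 + 12*b^2 - 6*b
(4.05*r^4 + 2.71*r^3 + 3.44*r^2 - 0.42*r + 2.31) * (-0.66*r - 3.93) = -2.673*r^5 - 17.7051*r^4 - 12.9207*r^3 - 13.242*r^2 + 0.126*r - 9.0783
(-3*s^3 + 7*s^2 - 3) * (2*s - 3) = -6*s^4 + 23*s^3 - 21*s^2 - 6*s + 9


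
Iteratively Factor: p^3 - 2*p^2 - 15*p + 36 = (p - 3)*(p^2 + p - 12) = (p - 3)^2*(p + 4)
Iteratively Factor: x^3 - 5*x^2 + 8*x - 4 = (x - 2)*(x^2 - 3*x + 2) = (x - 2)^2*(x - 1)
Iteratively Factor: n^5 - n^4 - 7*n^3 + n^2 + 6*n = (n + 1)*(n^4 - 2*n^3 - 5*n^2 + 6*n) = (n - 1)*(n + 1)*(n^3 - n^2 - 6*n) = (n - 1)*(n + 1)*(n + 2)*(n^2 - 3*n) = (n - 3)*(n - 1)*(n + 1)*(n + 2)*(n)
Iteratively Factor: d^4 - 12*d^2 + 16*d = (d - 2)*(d^3 + 2*d^2 - 8*d) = (d - 2)*(d + 4)*(d^2 - 2*d) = (d - 2)^2*(d + 4)*(d)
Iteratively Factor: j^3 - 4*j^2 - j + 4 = (j + 1)*(j^2 - 5*j + 4) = (j - 4)*(j + 1)*(j - 1)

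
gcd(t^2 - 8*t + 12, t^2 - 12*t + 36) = t - 6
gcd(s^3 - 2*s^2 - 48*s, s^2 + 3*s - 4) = 1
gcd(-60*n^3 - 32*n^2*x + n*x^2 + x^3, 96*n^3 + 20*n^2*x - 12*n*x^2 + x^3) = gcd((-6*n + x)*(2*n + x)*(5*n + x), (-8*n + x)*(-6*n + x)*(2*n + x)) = -12*n^2 - 4*n*x + x^2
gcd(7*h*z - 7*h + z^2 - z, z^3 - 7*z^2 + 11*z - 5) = z - 1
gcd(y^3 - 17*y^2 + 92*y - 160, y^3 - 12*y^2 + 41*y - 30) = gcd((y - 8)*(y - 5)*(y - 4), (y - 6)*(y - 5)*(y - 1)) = y - 5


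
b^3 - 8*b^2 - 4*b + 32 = (b - 8)*(b - 2)*(b + 2)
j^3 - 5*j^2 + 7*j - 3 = (j - 3)*(j - 1)^2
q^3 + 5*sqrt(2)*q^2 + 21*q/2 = q*(q + 3*sqrt(2)/2)*(q + 7*sqrt(2)/2)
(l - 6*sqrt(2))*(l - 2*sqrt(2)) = l^2 - 8*sqrt(2)*l + 24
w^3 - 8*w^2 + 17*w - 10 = (w - 5)*(w - 2)*(w - 1)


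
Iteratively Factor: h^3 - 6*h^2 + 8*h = (h - 4)*(h^2 - 2*h) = (h - 4)*(h - 2)*(h)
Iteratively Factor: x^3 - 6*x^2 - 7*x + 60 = (x - 5)*(x^2 - x - 12) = (x - 5)*(x - 4)*(x + 3)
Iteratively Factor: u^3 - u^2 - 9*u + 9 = (u - 1)*(u^2 - 9) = (u - 1)*(u + 3)*(u - 3)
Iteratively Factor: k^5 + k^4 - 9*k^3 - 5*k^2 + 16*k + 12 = (k + 1)*(k^4 - 9*k^2 + 4*k + 12) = (k - 2)*(k + 1)*(k^3 + 2*k^2 - 5*k - 6) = (k - 2)^2*(k + 1)*(k^2 + 4*k + 3) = (k - 2)^2*(k + 1)^2*(k + 3)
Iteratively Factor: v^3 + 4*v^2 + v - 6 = (v + 3)*(v^2 + v - 2) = (v - 1)*(v + 3)*(v + 2)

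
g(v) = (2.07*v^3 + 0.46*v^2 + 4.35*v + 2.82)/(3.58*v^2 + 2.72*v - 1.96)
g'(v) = (-7.16*v - 2.72)*(2.07*v^3 + 0.46*v^2 + 4.35*v + 2.82)/(3.58*v^2 + 2.72*v - 1.96)^2 + (6.21*v^2 + 0.92*v + 4.35)/(3.58*v^2 + 2.72*v - 1.96)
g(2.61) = 1.83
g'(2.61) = 0.33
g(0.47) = 47.44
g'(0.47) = -2586.49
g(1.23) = 1.87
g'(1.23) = -0.98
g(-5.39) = -3.79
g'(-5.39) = 0.50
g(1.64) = 1.68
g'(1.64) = -0.14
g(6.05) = 3.47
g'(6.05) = 0.53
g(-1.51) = -4.69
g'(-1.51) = -9.94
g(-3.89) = -3.10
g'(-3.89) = 0.41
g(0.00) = -1.44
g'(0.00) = -4.22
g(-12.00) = -7.40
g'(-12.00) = 0.56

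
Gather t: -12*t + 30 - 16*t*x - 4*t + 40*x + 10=t*(-16*x - 16) + 40*x + 40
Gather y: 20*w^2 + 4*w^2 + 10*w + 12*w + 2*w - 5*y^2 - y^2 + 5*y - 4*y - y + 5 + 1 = 24*w^2 + 24*w - 6*y^2 + 6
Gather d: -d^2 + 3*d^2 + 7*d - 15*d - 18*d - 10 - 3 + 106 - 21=2*d^2 - 26*d + 72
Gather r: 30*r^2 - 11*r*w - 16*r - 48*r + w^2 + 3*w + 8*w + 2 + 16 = 30*r^2 + r*(-11*w - 64) + w^2 + 11*w + 18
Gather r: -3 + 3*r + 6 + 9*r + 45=12*r + 48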